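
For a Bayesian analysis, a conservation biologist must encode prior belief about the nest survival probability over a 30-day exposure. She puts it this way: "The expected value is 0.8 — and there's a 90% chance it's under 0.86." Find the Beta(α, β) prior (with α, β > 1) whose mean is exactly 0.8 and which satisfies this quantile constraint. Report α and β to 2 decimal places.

α ≈ 53.98, β ≈ 13.50

With mean 0.8 fixed, write α = 0.8s, β = 0.2s where s = α+β.
Need P(θ < 0.86) = 0.9 under Beta(0.8s, 0.2s). Normal approximation: (q−m)/√(m(1−m)/s) ≈ z_{0.9} = 1.28, so s ≈ 0.8·0.2·(1.28)²/(0.86−0.8)² = 73.0.
At s = 73.0: P(θ<0.86) ≈ 0.910. Adjusting to match 0.9 gives s ≈ 67.48.
So α = 0.8·67.48 ≈ 53.98, β = 0.2·67.48 ≈ 13.50.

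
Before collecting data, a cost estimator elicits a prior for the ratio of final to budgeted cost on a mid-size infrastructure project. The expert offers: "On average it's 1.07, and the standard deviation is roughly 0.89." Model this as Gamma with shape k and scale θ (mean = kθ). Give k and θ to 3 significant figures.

k ≈ 1.45, θ ≈ 0.74

For Gamma(k, scale θ): mean = kθ, variance = kθ², so CV = 1/√k.
CV = SD/mean = 0.89/1.07 = 0.8318, hence k = 1/CV² = 1.45.
Then θ = mean/k = 1.07/1.45 = 0.74.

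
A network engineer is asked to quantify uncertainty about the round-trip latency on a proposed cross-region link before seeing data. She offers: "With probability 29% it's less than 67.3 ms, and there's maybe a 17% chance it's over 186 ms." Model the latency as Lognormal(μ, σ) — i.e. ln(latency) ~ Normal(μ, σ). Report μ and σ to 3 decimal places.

μ ≈ 4.582, σ ≈ 0.674

If T ~ Lognormal(μ,σ) then ln T ~ Normal(μ,σ), so the p-quantile of ln T is μ + z_p·σ.
ln(67.3) = 4.209 and ln(186) = 5.226; z_{0.29} = -0.5534, z_{0.83} = 0.9542.
σ = (5.226 − 4.209)/(0.9542 − (-0.5534)) = 0.674.
μ = 4.209 − (-0.5534)·0.674 = 4.582.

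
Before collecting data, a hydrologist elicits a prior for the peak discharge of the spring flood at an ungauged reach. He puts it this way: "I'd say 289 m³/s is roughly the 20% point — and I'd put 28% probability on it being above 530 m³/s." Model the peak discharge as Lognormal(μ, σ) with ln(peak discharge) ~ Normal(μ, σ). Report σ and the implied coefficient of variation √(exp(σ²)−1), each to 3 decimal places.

σ ≈ 0.426, CV ≈ 0.446

If T ~ Lognormal(μ,σ) then ln T ~ Normal(μ,σ), so the p-quantile of ln T is μ + z_p·σ.
ln(289) = 5.666 and ln(530) = 6.273; z_{0.2} = -0.8416, z_{0.72} = 0.5828.
σ = (6.273 − 5.666)/(0.5828 − (-0.8416)) = 0.426.
μ = 5.666 − (-0.8416)·0.426 = 6.025.
CV = √(exp(σ²)−1) = √(exp(0.1813)−1) = 0.446.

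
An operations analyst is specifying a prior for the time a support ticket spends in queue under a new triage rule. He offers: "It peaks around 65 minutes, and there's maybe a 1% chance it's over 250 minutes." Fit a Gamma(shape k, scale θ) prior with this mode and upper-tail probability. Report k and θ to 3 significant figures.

k ≈ 3.33, θ ≈ 27.9

Gamma(k,θ) with k>1 has mode (k−1)θ, so θ = 65/(k−1).
Need P(X < 250) = 0.99 with θ tied to k this way. Start at k = 2, θ = 65: P(X<250) ≈ 0.896.
Too low — raise k to concentrate. Iterating converges to k ≈ 3.33.
Then θ = 65/(3.33−1) ≈ 27.9.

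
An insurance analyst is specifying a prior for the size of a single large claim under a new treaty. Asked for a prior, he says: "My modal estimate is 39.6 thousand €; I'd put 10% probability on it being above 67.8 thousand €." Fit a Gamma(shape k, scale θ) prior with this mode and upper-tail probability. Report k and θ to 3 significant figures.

Gamma(k,θ) with k>1 has mode (k−1)θ, so θ = 39.6/(k−1).
Need P(X < 67.8) = 0.9 with θ tied to k this way. Start at k = 2, θ = 39.6: P(X<67.8) ≈ 0.511.
Too low — raise k to concentrate. Iterating converges to k ≈ 7.55.
Then θ = 39.6/(7.55−1) ≈ 6.04.

k ≈ 7.55, θ ≈ 6.04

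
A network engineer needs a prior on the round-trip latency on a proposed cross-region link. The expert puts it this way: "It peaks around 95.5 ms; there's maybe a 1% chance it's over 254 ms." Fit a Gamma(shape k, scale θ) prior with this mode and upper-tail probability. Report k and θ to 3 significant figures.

k ≈ 5.84, θ ≈ 19.7

Gamma(k,θ) with k>1 has mode (k−1)θ, so θ = 95.5/(k−1).
Need P(X < 254) = 0.99 with θ tied to k this way. Start at k = 2, θ = 95.5: P(X<254) ≈ 0.744.
Too low — raise k to concentrate. Iterating converges to k ≈ 5.84.
Then θ = 95.5/(5.84−1) ≈ 19.7.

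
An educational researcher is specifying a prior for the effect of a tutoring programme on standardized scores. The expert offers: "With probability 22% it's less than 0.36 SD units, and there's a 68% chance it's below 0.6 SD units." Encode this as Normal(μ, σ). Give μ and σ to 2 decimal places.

μ = 0.51, σ = 0.19

For Normal(μ,σ), the p-quantile is μ + z_p·σ. Here z_{0.22} = -0.7722, z_{0.68} = 0.4677.
So 0.36 = μ − 0.7722σ and 0.6 = μ + 0.4677σ.
Subtracting: σ = (0.6 − 0.36)/(0.4677 − (-0.7722)) = 0.19.
Then μ = 0.36 − (-0.7722)·0.19 = 0.51.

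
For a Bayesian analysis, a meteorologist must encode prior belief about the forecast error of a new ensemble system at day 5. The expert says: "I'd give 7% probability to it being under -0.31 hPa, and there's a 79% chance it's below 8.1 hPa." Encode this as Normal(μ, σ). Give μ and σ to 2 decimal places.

μ = 5.13, σ = 3.69

The p-quantile of Normal(μ,σ) is μ + z_p·σ, with z_{0.07} = -1.476 and z_{0.79} = 0.8064.
Eliminate σ: μ = (z₂·x₁ − z₁·x₂)/(z₂ − z₁) = (0.8064·-0.31 − (-1.476)·8.1)/2.282 = 5.13.
Then σ = (x₂ − x₁)/(z₂ − z₁) = (8.1 − -0.31)/2.282 = 3.69.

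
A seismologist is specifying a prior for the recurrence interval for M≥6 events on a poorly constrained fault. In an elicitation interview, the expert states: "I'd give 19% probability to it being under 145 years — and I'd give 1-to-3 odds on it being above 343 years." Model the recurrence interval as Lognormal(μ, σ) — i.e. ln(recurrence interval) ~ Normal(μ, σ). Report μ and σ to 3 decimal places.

If T ~ Lognormal(μ,σ) then ln T ~ Normal(μ,σ), so the p-quantile of ln T is μ + z_p·σ.
ln(145) = 4.977 and ln(343) = 5.838; z_{0.19} = -0.8779, z_{0.75} = 0.6745.
σ = (5.838 − 4.977)/(0.6745 − (-0.8779)) = 0.555.
μ = 4.977 − (-0.8779)·0.555 = 5.464.

μ ≈ 5.464, σ ≈ 0.555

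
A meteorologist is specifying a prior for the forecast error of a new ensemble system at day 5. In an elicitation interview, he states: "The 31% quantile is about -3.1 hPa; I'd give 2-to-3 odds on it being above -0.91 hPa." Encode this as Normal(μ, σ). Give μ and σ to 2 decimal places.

μ = -1.65, σ = 2.92

For Normal(μ,σ), the p-quantile is μ + z_p·σ. Here z_{0.31} = -0.4959, z_{0.6} = 0.2533.
So -3.1 = μ − 0.4959σ and -0.91 = μ + 0.2533σ.
Subtracting: σ = (-0.91 − -3.1)/(0.2533 − (-0.4959)) = 2.92.
Then μ = -3.1 − (-0.4959)·2.92 = -1.65.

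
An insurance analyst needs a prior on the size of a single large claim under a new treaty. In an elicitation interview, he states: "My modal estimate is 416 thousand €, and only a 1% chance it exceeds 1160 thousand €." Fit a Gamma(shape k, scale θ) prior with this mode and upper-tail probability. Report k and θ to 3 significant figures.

Gamma(k,θ) with k>1 has mode (k−1)θ, so θ = 416/(k−1).
Need P(X < 1160) = 0.99 with θ tied to k this way. Start at k = 2, θ = 416: P(X<1160) ≈ 0.767.
Too low — raise k to concentrate. Iterating converges to k ≈ 5.36.
Then θ = 416/(5.36−1) ≈ 95.5.

k ≈ 5.36, θ ≈ 95.5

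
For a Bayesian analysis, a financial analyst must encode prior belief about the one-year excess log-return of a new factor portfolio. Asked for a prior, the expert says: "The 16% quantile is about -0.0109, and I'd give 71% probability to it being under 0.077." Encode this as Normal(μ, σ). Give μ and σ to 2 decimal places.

For Normal(μ,σ), the p-quantile is μ + z_p·σ. Here z_{0.16} = -0.9945, z_{0.71} = 0.5534.
So -0.0109 = μ − 0.9945σ and 0.077 = μ + 0.5534σ.
Subtracting: σ = (0.077 − -0.0109)/(0.5534 − (-0.9945)) = 0.06.
Then μ = -0.0109 − (-0.9945)·0.06 = 0.05.

μ = 0.05, σ = 0.06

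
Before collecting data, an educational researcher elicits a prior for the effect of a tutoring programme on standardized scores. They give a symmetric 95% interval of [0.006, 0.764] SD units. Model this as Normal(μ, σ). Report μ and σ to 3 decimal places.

μ = 0.385, σ = 0.193

A symmetric 95% interval runs μ ± z·σ with z = 1.96.
Half-width = 0.379, so σ = 0.379/1.96 = 0.193.
μ is the interval midpoint, 0.385.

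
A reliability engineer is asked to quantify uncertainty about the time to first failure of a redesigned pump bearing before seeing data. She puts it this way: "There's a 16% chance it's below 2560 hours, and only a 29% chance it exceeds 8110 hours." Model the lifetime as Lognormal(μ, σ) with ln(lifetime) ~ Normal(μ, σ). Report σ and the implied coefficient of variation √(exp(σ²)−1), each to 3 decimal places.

σ ≈ 0.745, CV ≈ 0.861

If T ~ Lognormal(μ,σ) then ln T ~ Normal(μ,σ), so the p-quantile of ln T is μ + z_p·σ.
ln(2560) = 7.848 and ln(8110) = 9.001; z_{0.16} = -0.9945, z_{0.71} = 0.5534.
σ = (9.001 − 7.848)/(0.5534 − (-0.9945)) = 0.745.
μ = 7.848 − (-0.9945)·0.745 = 8.589.
CV = √(exp(σ²)−1) = √(exp(0.5550)−1) = 0.861.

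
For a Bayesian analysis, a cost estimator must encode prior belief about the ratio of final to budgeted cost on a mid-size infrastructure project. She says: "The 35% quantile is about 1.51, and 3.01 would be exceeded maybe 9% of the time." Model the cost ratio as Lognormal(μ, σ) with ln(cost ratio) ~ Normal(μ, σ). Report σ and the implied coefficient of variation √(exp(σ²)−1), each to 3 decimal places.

σ ≈ 0.400, CV ≈ 0.416

If T ~ Lognormal(μ,σ) then ln T ~ Normal(μ,σ), so the p-quantile of ln T is μ + z_p·σ.
ln(1.51) = 0.4121 and ln(3.01) = 1.102; z_{0.35} = -0.3853, z_{0.91} = 1.341.
σ = (1.102 − 0.4121)/(1.341 − (-0.3853)) = 0.400.
μ = 0.4121 − (-0.3853)·0.400 = 0.566.
CV = √(exp(σ²)−1) = √(exp(0.1597)−1) = 0.416.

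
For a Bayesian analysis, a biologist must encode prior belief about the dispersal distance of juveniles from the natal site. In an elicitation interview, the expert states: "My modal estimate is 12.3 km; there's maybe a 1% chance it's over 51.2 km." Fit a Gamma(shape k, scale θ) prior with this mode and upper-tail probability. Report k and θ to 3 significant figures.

Gamma(k,θ) with k>1 has mode (k−1)θ, so θ = 12.3/(k−1).
Need P(X < 51.2) = 0.99 with θ tied to k this way. Start at k = 2, θ = 12.3: P(X<51.2) ≈ 0.920.
Too low — raise k to concentrate. Iterating converges to k ≈ 3.03.
Then θ = 12.3/(3.03−1) ≈ 6.05.

k ≈ 3.03, θ ≈ 6.05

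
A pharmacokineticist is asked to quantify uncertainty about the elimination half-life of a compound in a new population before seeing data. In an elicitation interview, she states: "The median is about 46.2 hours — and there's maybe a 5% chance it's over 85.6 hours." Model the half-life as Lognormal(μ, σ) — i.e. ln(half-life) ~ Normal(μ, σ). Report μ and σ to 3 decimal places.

μ ≈ 3.833, σ ≈ 0.375

If T ~ Lognormal(μ,σ) then ln T ~ Normal(μ,σ), so the p-quantile of ln T is μ + z_p·σ.
ln(46.2) = 3.833 and ln(85.6) = 4.45; z_{0.5} = 0, z_{0.95} = 1.645.
σ = (4.45 − 3.833)/(1.645 − (0)) = 0.375.
μ = 3.833 − (0)·0.375 = 3.833.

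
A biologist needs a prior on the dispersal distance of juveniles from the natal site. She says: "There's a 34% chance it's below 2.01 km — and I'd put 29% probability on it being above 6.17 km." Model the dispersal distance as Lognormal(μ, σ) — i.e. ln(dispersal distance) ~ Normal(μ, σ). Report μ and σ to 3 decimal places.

μ ≈ 1.177, σ ≈ 1.161

If T ~ Lognormal(μ,σ) then ln T ~ Normal(μ,σ), so the p-quantile of ln T is μ + z_p·σ.
ln(2.01) = 0.6981 and ln(6.17) = 1.82; z_{0.34} = -0.4125, z_{0.71} = 0.5534.
σ = (1.82 − 0.6981)/(0.5534 − (-0.4125)) = 1.161.
μ = 0.6981 − (-0.4125)·1.161 = 1.177.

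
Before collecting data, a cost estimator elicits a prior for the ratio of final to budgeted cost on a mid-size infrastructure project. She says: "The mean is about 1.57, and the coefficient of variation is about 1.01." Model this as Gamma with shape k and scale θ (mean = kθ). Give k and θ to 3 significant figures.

For Gamma(k, scale θ): mean = kθ, variance = kθ², so CV = 1/√k.
CV = 1.01, hence k = 1/CV² = 0.98.
Then θ = mean/k = 1.57/0.98 = 1.6.

k ≈ 0.98, θ ≈ 1.6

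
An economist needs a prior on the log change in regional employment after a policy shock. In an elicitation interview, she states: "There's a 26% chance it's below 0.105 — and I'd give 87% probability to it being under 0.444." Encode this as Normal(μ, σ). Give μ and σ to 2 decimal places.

μ = 0.23, σ = 0.19

The p-quantile of Normal(μ,σ) is μ + z_p·σ, with z_{0.26} = -0.6433 and z_{0.87} = 1.126.
Eliminate σ: μ = (z₂·x₁ − z₁·x₂)/(z₂ − z₁) = (1.126·0.105 − (-0.6433)·0.444)/1.77 = 0.23.
Then σ = (x₂ − x₁)/(z₂ − z₁) = (0.444 − 0.105)/1.77 = 0.19.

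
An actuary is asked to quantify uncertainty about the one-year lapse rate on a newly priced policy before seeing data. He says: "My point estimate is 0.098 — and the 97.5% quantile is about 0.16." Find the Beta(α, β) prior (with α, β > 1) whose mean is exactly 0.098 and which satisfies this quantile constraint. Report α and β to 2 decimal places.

With mean 0.098 fixed, write α = 0.098s, β = 0.902s where s = α+β.
Need P(θ < 0.16) = 0.975 under Beta(0.098s, 0.902s). Normal approximation: (q−m)/√(m(1−m)/s) ≈ z_{0.975} = 1.96, so s ≈ 0.098·0.902·(1.96)²/(0.16−0.098)² = 88.3.
At s = 88.3: P(θ<0.16) ≈ 0.962. Adjusting to match 0.975 gives s ≈ 109.29.
So α = 0.098·109.29 ≈ 10.71, β = 0.902·109.29 ≈ 98.58.

α ≈ 10.71, β ≈ 98.58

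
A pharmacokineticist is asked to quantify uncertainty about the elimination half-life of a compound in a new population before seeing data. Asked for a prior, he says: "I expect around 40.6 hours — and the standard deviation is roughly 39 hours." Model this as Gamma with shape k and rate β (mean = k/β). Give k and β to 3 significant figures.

For Gamma(k, rate β): mean = k/β, variance = k/β², so CV = 1/√k.
CV = SD/mean = 39/40.6 = 0.9606, hence k = 1/CV² = 1.08.
Then β = k/mean = 1.08/40.6 = 0.0267.

k ≈ 1.08, β ≈ 0.0267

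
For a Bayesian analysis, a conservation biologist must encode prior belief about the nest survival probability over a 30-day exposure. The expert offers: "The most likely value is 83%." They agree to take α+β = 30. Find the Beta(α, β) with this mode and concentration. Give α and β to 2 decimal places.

α = 24.24, β = 5.76

For α,β > 1 the Beta mode is (α−1)/(α+β−2). With α+β = 30, the mode is (α−1)/28.
Set (α−1)/28 = 0.83 → α = 1 + 0.83·28 = 24.24.
β = 30 − α = 5.76.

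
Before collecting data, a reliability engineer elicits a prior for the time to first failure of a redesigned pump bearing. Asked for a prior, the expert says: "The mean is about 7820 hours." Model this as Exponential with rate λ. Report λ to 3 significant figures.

λ ≈ 0.000128

Exponential mean = 1/λ, so λ = 1/7820.0 = 0.000128.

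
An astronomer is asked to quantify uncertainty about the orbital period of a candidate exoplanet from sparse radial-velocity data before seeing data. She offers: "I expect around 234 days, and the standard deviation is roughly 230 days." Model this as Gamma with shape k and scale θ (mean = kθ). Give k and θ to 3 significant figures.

For Gamma(k, scale θ): mean = kθ, variance = kθ², so CV = 1/√k.
CV = SD/mean = 230/234 = 0.9829, hence k = 1/CV² = 1.04.
Then θ = mean/k = 234/1.04 = 226.

k ≈ 1.04, θ ≈ 226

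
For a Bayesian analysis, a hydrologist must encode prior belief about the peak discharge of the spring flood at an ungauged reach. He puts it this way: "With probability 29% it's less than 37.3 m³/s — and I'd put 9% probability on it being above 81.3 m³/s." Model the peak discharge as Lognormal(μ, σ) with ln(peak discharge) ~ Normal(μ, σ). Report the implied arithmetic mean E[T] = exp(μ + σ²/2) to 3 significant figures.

If T ~ Lognormal(μ,σ) then ln T ~ Normal(μ,σ), so the p-quantile of ln T is μ + z_p·σ.
ln(37.3) = 3.619 and ln(81.3) = 4.398; z_{0.29} = -0.5534, z_{0.91} = 1.341.
σ = (4.398 − 3.619)/(1.341 − (-0.5534)) = 0.411.
μ = 3.619 − (-0.5534)·0.411 = 3.847.
E[T] = exp(μ + σ²/2) = exp(3.847 + 0.0846) = 51 m³/s.

E[T] ≈ 51 m³/s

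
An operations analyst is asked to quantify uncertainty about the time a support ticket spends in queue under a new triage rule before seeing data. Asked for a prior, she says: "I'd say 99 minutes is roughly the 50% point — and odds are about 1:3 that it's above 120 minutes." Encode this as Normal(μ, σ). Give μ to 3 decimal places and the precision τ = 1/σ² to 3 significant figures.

μ = 99.000, τ = 0.00103

For Normal(μ,σ), the p-quantile is μ + z_p·σ. Here z_{0.5} = 0, z_{0.75} = 0.6745.
So 99 = μ + 0σ and 120 = μ + 0.6745σ.
Subtracting: σ = (120 − 99)/(0.6745 − (0)) = 31.135.
Then μ = 99 − (0)·31.135 = 99.000.
Precision τ = 1/σ² = 1/31.13² = 0.00103.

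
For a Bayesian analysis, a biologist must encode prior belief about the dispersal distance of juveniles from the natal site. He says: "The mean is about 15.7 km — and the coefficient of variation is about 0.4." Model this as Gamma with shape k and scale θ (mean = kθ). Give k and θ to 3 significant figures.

k ≈ 6.25, θ ≈ 2.51

For Gamma(k, scale θ): mean = kθ, variance = kθ², so CV = 1/√k.
CV = 0.4, hence k = 1/CV² = 6.25.
Then θ = mean/k = 15.7/6.25 = 2.51.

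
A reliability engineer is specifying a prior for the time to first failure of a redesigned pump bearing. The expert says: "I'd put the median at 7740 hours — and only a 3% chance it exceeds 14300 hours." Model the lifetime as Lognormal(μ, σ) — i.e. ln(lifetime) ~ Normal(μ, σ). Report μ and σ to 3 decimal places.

If T ~ Lognormal(μ,σ) then ln T ~ Normal(μ,σ), so the p-quantile of ln T is μ + z_p·σ.
ln(7740) = 8.954 and ln(14300) = 9.568; z_{0.5} = 0, z_{0.97} = 1.881.
σ = (9.568 − 8.954)/(1.881 − (0)) = 0.326.
μ = 8.954 − (0)·0.326 = 8.954.

μ ≈ 8.954, σ ≈ 0.326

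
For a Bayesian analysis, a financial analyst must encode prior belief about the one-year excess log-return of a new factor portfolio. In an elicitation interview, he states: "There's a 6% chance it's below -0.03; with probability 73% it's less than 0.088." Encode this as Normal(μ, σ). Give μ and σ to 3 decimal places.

μ = 0.055, σ = 0.054

The p-quantile of Normal(μ,σ) is μ + z_p·σ, with z_{0.06} = -1.555 and z_{0.73} = 0.6128.
Eliminate σ: μ = (z₂·x₁ − z₁·x₂)/(z₂ − z₁) = (0.6128·-0.03 − (-1.555)·0.088)/2.168 = 0.055.
Then σ = (x₂ − x₁)/(z₂ − z₁) = (0.088 − -0.03)/2.168 = 0.054.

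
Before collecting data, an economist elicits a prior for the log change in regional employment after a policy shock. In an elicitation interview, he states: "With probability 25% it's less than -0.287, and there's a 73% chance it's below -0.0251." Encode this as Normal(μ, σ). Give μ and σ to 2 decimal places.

μ = -0.15, σ = 0.20

The p-quantile of Normal(μ,σ) is μ + z_p·σ, with z_{0.25} = -0.6745 and z_{0.73} = 0.6128.
Eliminate σ: μ = (z₂·x₁ − z₁·x₂)/(z₂ − z₁) = (0.6128·-0.287 − (-0.6745)·-0.0251)/1.287 = -0.15.
Then σ = (x₂ − x₁)/(z₂ − z₁) = (-0.0251 − -0.287)/1.287 = 0.20.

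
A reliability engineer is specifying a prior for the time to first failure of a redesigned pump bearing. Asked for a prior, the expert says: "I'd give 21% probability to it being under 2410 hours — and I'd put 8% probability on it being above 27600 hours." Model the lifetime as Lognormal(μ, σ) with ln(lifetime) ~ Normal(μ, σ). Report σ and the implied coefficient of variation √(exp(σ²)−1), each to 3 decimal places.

If T ~ Lognormal(μ,σ) then ln T ~ Normal(μ,σ), so the p-quantile of ln T is μ + z_p·σ.
ln(2410) = 7.787 and ln(27600) = 10.23; z_{0.21} = -0.8064, z_{0.92} = 1.405.
σ = (10.23 − 7.787)/(1.405 − (-0.8064)) = 1.103.
μ = 7.787 − (-0.8064)·1.103 = 8.676.
CV = √(exp(σ²)−1) = √(exp(1.2155)−1) = 1.540.

σ ≈ 1.103, CV ≈ 1.540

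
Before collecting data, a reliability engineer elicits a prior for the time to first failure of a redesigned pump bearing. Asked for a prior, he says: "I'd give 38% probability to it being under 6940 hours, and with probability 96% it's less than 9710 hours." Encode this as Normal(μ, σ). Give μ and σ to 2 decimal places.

The p-quantile of Normal(μ,σ) is μ + z_p·σ, with z_{0.38} = -0.3055 and z_{0.96} = 1.751.
Eliminate σ: μ = (z₂·x₁ − z₁·x₂)/(z₂ − z₁) = (1.751·6940 − (-0.3055)·9710)/2.056 = 7351.53.
Then σ = (x₂ − x₁)/(z₂ − z₁) = (9710 − 6940)/2.056 = 1347.17.

μ = 7351.53, σ = 1347.17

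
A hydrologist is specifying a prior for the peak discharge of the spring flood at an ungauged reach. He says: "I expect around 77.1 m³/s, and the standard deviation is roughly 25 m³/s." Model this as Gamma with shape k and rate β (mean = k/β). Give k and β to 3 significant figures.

For Gamma(k, rate β): mean = k/β, variance = k/β², so CV = 1/√k.
CV = SD/mean = 25/77.1 = 0.3243, hence k = 1/CV² = 9.51.
Then β = k/mean = 9.51/77.1 = 0.123.

k ≈ 9.51, β ≈ 0.123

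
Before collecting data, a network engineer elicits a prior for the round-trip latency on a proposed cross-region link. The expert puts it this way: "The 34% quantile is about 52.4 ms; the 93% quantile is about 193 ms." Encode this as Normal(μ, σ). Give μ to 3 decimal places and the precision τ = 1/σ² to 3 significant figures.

For Normal(μ,σ), the p-quantile is μ + z_p·σ. Here z_{0.34} = -0.4125, z_{0.93} = 1.476.
So 52.4 = μ − 0.4125σ and 193 = μ + 1.476σ.
Subtracting: σ = (193 − 52.4)/(1.476 − (-0.4125)) = 74.460.
Then μ = 52.4 − (-0.4125)·74.460 = 83.112.
Precision τ = 1/σ² = 1/74.46² = 0.00018.

μ = 83.112, τ = 0.00018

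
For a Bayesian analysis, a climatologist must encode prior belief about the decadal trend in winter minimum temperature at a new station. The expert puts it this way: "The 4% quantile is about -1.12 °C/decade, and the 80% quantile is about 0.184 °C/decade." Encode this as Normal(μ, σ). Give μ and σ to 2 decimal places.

μ = -0.24, σ = 0.50

The p-quantile of Normal(μ,σ) is μ + z_p·σ, with z_{0.04} = -1.751 and z_{0.8} = 0.8416.
Eliminate σ: μ = (z₂·x₁ − z₁·x₂)/(z₂ − z₁) = (0.8416·-1.12 − (-1.751)·0.184)/2.592 = -0.24.
Then σ = (x₂ − x₁)/(z₂ − z₁) = (0.184 − -1.12)/2.592 = 0.50.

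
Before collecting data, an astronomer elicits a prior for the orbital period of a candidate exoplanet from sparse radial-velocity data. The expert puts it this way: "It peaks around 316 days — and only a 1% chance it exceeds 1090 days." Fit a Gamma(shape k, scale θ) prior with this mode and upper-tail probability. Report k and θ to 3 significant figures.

k ≈ 3.84, θ ≈ 111

Gamma(k,θ) with k>1 has mode (k−1)θ, so θ = 316/(k−1).
Need P(X < 1090) = 0.99 with θ tied to k this way. Start at k = 2, θ = 316: P(X<1090) ≈ 0.859.
Too low — raise k to concentrate. Iterating converges to k ≈ 3.84.
Then θ = 316/(3.84−1) ≈ 111.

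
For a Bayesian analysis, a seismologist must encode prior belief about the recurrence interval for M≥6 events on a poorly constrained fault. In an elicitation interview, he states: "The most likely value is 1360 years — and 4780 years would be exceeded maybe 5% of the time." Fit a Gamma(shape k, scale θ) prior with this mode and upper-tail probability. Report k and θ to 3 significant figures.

Gamma(k,θ) with k>1 has mode (k−1)θ, so θ = 1360/(k−1).
Need P(X < 4780) = 0.95 with θ tied to k this way. Start at k = 2, θ = 1360: P(X<4780) ≈ 0.866.
Too low — raise k to concentrate. Iterating converges to k ≈ 2.63.
Then θ = 1360/(2.63−1) ≈ 833.

k ≈ 2.63, θ ≈ 833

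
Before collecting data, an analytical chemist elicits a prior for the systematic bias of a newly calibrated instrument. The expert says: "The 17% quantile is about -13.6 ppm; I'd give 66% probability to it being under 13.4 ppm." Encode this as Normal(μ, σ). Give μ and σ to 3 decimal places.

μ = 5.251, σ = 19.757

For Normal(μ,σ), the p-quantile is μ + z_p·σ. Here z_{0.17} = -0.9542, z_{0.66} = 0.4125.
So -13.6 = μ − 0.9542σ and 13.4 = μ + 0.4125σ.
Subtracting: σ = (13.4 − -13.6)/(0.4125 − (-0.9542)) = 19.757.
Then μ = -13.6 − (-0.9542)·19.757 = 5.251.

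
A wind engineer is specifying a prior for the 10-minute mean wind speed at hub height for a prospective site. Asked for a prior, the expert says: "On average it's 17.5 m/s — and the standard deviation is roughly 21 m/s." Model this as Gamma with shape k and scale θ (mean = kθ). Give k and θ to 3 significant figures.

k ≈ 0.694, θ ≈ 25.2

For Gamma(k, scale θ): mean = kθ, variance = kθ², so CV = 1/√k.
CV = SD/mean = 21/17.5 = 1.2, hence k = 1/CV² = 0.694.
Then θ = mean/k = 17.5/0.694 = 25.2.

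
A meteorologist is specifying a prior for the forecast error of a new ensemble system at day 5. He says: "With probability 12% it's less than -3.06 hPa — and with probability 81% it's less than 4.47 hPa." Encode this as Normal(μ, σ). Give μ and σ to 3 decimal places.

μ = 1.250, σ = 3.668

For Normal(μ,σ), the p-quantile is μ + z_p·σ. Here z_{0.12} = -1.175, z_{0.81} = 0.8779.
So -3.06 = μ − 1.175σ and 4.47 = μ + 0.8779σ.
Subtracting: σ = (4.47 − -3.06)/(0.8779 − (-1.175)) = 3.668.
Then μ = -3.06 − (-1.175)·3.668 = 1.250.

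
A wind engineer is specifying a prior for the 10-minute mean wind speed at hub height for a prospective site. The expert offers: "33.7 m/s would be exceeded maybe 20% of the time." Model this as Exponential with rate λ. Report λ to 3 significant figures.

λ ≈ 0.0478

P(T > 33.7) = e^(−λ·33.7) = 0.2, so λ = −ln(0.2)/33.7 = 0.0478.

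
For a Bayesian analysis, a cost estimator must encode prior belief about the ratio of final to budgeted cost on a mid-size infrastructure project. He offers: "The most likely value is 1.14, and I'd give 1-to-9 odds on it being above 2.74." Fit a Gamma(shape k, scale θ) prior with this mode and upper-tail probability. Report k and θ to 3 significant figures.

Gamma(k,θ) with k>1 has mode (k−1)θ, so θ = 1.14/(k−1).
Need P(X < 2.74) = 0.9 with θ tied to k this way. Start at k = 2, θ = 1.14: P(X<2.74) ≈ 0.692.
Too low — raise k to concentrate. Iterating converges to k ≈ 3.5.
Then θ = 1.14/(3.5−1) ≈ 0.456.

k ≈ 3.5, θ ≈ 0.456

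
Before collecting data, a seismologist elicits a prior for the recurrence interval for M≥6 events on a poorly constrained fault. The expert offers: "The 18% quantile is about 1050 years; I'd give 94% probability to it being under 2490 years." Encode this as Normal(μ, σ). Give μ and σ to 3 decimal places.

The p-quantile of Normal(μ,σ) is μ + z_p·σ, with z_{0.18} = -0.9154 and z_{0.94} = 1.555.
Eliminate σ: μ = (z₂·x₁ − z₁·x₂)/(z₂ − z₁) = (1.555·1050 − (-0.9154)·2490)/2.47 = 1583.624.
Then σ = (x₂ − x₁)/(z₂ − z₁) = (2490 − 1050)/2.47 = 582.963.

μ = 1583.624, σ = 582.963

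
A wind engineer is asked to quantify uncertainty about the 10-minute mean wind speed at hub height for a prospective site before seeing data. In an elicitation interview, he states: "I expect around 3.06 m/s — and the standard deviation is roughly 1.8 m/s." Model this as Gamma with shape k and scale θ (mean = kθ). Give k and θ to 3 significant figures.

For Gamma(k, scale θ): mean = kθ, variance = kθ², so CV = 1/√k.
CV = SD/mean = 1.8/3.06 = 0.5882, hence k = 1/CV² = 2.89.
Then θ = mean/k = 3.06/2.89 = 1.06.

k ≈ 2.89, θ ≈ 1.06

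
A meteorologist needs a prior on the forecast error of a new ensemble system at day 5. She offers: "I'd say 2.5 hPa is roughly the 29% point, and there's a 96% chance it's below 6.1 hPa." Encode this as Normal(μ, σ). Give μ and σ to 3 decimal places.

For Normal(μ,σ), the p-quantile is μ + z_p·σ. Here z_{0.29} = -0.5534, z_{0.96} = 1.751.
So 2.5 = μ − 0.5534σ and 6.1 = μ + 1.751σ.
Subtracting: σ = (6.1 − 2.5)/(1.751 − (-0.5534)) = 1.562.
Then μ = 2.5 − (-0.5534)·1.562 = 3.365.

μ = 3.365, σ = 1.562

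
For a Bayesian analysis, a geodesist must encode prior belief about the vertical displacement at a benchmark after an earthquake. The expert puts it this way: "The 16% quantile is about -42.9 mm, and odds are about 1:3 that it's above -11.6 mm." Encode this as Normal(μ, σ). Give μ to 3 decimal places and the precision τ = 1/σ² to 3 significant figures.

The p-quantile of Normal(μ,σ) is μ + z_p·σ, with z_{0.16} = -0.9945 and z_{0.75} = 0.6745.
Eliminate σ: μ = (z₂·x₁ − z₁·x₂)/(z₂ − z₁) = (0.6745·-42.9 − (-0.9945)·-11.6)/1.669 = -24.250.
Then σ = (x₂ − x₁)/(z₂ − z₁) = (-11.6 − -42.9)/1.669 = 18.754.
Precision τ = 1/σ² = 1/18.75² = 0.00284.

μ = -24.250, τ = 0.00284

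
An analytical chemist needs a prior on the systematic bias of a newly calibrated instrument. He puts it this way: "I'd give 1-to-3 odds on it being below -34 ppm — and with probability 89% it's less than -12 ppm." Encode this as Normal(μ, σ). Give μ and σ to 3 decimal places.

For Normal(μ,σ), the p-quantile is μ + z_p·σ. Here z_{0.25} = -0.6745, z_{0.89} = 1.227.
So -34 = μ − 0.6745σ and -12 = μ + 1.227σ.
Subtracting: σ = (-12 − -34)/(1.227 − (-0.6745)) = 11.573.
Then μ = -34 − (-0.6745)·11.573 = -26.194.

μ = -26.194, σ = 11.573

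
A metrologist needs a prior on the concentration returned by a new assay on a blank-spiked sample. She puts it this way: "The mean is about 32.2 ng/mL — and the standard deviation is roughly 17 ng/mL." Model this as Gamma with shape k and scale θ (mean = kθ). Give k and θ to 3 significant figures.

For Gamma(k, scale θ): mean = kθ, variance = kθ², so CV = 1/√k.
CV = SD/mean = 17/32.2 = 0.528, hence k = 1/CV² = 3.59.
Then θ = mean/k = 32.2/3.59 = 8.98.

k ≈ 3.59, θ ≈ 8.98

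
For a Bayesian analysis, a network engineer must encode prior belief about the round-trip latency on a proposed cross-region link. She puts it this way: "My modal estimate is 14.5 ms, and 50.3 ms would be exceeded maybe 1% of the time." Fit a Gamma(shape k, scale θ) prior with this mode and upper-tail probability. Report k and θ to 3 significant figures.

Gamma(k,θ) with k>1 has mode (k−1)θ, so θ = 14.5/(k−1).
Need P(X < 50.3) = 0.99 with θ tied to k this way. Start at k = 2, θ = 14.5: P(X<50.3) ≈ 0.861.
Too low — raise k to concentrate. Iterating converges to k ≈ 3.81.
Then θ = 14.5/(3.81−1) ≈ 5.17.

k ≈ 3.81, θ ≈ 5.17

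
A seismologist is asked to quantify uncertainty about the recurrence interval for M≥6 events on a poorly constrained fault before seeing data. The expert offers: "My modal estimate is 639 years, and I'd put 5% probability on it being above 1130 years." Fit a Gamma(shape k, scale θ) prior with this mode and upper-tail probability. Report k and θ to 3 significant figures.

k ≈ 9.58, θ ≈ 74.5

Gamma(k,θ) with k>1 has mode (k−1)θ, so θ = 639/(k−1).
Need P(X < 1130) = 0.95 with θ tied to k this way. Start at k = 2, θ = 639: P(X<1130) ≈ 0.528.
Too low — raise k to concentrate. Iterating converges to k ≈ 9.58.
Then θ = 639/(9.58−1) ≈ 74.5.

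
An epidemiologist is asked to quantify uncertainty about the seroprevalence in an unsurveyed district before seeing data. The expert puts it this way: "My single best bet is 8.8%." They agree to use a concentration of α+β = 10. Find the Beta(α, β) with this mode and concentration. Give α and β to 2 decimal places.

For α,β > 1 the Beta mode is (α−1)/(α+β−2). With α+β = 10, the mode is (α−1)/8.
Set (α−1)/8 = 0.088 → α = 1 + 0.088·8 = 1.70.
β = 10 − α = 8.30.

α = 1.70, β = 8.30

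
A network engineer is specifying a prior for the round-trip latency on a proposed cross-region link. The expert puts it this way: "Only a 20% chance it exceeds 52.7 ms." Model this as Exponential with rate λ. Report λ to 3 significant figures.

P(T > 52.7) = e^(−λ·52.7) = 0.2, so λ = −ln(0.2)/52.7 = 0.0305.

λ ≈ 0.0305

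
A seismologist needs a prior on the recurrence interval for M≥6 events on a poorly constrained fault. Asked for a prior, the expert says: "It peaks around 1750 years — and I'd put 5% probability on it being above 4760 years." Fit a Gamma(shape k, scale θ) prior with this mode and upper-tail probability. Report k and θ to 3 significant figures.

k ≈ 3.68, θ ≈ 652

Gamma(k,θ) with k>1 has mode (k−1)θ, so θ = 1750/(k−1).
Need P(X < 4760) = 0.95 with θ tied to k this way. Start at k = 2, θ = 1750: P(X<4760) ≈ 0.755.
Too low — raise k to concentrate. Iterating converges to k ≈ 3.68.
Then θ = 1750/(3.68−1) ≈ 652.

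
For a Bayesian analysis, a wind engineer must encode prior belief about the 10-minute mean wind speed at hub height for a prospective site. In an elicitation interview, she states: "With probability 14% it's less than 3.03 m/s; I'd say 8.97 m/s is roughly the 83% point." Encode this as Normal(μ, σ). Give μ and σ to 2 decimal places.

μ = 6.18, σ = 2.92

For Normal(μ,σ), the p-quantile is μ + z_p·σ. Here z_{0.14} = -1.08, z_{0.83} = 0.9542.
So 3.03 = μ − 1.08σ and 8.97 = μ + 0.9542σ.
Subtracting: σ = (8.97 − 3.03)/(0.9542 − (-1.08)) = 2.92.
Then μ = 3.03 − (-1.08)·2.92 = 6.18.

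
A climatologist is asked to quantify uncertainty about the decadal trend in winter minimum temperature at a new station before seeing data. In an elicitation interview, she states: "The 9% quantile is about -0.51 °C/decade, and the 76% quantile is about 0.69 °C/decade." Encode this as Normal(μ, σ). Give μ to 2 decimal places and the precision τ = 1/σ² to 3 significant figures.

For Normal(μ,σ), the p-quantile is μ + z_p·σ. Here z_{0.09} = -1.341, z_{0.76} = 0.7063.
So -0.51 = μ − 1.341σ and 0.69 = μ + 0.7063σ.
Subtracting: σ = (0.69 − -0.51)/(0.7063 − (-1.341)) = 0.59.
Then μ = -0.51 − (-1.341)·0.59 = 0.28.
Precision τ = 1/σ² = 1/0.5862² = 2.91.

μ = 0.28, τ = 2.91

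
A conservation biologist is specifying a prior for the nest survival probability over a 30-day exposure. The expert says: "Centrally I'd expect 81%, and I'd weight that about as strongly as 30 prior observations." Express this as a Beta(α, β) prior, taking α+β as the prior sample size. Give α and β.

α = 24.3, β = 5.7

Under the effective-sample-size interpretation, Beta(α, β) has prior mean α/(α+β) and prior sample size α+β.
So α+β = 30 and α/(α+β) = 0.81, giving α = 0.81·30 = 24.3 and β = 30 − 24.3 = 5.7.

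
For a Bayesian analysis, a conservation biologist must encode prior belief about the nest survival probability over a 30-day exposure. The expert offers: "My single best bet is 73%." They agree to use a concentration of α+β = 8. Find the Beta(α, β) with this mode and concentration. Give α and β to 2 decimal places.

For α,β > 1 the Beta mode is (α−1)/(α+β−2). With α+β = 8, the mode is (α−1)/6.
Set (α−1)/6 = 0.73 → α = 1 + 0.73·6 = 5.38.
β = 8 − α = 2.62.

α = 5.38, β = 2.62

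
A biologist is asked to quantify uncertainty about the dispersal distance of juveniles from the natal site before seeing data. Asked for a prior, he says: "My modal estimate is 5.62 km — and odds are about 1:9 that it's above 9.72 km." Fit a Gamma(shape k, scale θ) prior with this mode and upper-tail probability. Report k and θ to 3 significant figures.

Gamma(k,θ) with k>1 has mode (k−1)θ, so θ = 5.62/(k−1).
Need P(X < 9.72) = 0.9 with θ tied to k this way. Start at k = 2, θ = 5.62: P(X<9.72) ≈ 0.516.
Too low — raise k to concentrate. Iterating converges to k ≈ 7.32.
Then θ = 5.62/(7.32−1) ≈ 0.889.

k ≈ 7.32, θ ≈ 0.889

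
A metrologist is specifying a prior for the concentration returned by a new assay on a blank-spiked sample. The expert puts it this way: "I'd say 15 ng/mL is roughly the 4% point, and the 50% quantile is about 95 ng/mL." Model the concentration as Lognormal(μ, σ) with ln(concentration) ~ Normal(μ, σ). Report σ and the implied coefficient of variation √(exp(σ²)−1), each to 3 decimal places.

If T ~ Lognormal(μ,σ) then ln T ~ Normal(μ,σ), so the p-quantile of ln T is μ + z_p·σ.
ln(15) = 2.708 and ln(95) = 4.554; z_{0.04} = -1.751, z_{0.5} = 0.
σ = (4.554 − 2.708)/(0 − (-1.751)) = 1.054.
μ = 2.708 − (-1.751)·1.054 = 4.554.
CV = √(exp(σ²)−1) = √(exp(1.1116)−1) = 1.428.

σ ≈ 1.054, CV ≈ 1.428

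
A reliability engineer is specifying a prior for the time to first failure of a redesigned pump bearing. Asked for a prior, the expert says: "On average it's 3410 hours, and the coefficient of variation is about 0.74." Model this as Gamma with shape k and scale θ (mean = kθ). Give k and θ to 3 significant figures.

k ≈ 1.83, θ ≈ 1870

For Gamma(k, scale θ): mean = kθ, variance = kθ², so CV = 1/√k.
CV = 0.74, hence k = 1/CV² = 1.83.
Then θ = mean/k = 3410/1.83 = 1870.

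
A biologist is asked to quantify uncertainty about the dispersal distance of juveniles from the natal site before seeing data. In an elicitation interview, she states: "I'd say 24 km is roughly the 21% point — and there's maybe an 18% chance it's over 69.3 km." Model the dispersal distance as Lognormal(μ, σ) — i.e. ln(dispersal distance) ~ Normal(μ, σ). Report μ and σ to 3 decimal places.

If T ~ Lognormal(μ,σ) then ln T ~ Normal(μ,σ), so the p-quantile of ln T is μ + z_p·σ.
ln(24) = 3.178 and ln(69.3) = 4.238; z_{0.21} = -0.8064, z_{0.82} = 0.9154.
σ = (4.238 − 3.178)/(0.9154 − (-0.8064)) = 0.616.
μ = 3.178 − (-0.8064)·0.616 = 3.675.

μ ≈ 3.675, σ ≈ 0.616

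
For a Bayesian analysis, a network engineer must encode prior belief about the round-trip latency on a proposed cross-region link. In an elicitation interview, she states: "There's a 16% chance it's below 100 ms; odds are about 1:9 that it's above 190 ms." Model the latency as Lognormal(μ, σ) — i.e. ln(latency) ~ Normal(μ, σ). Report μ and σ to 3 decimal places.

If T ~ Lognormal(μ,σ) then ln T ~ Normal(μ,σ), so the p-quantile of ln T is μ + z_p·σ.
ln(100) = 4.605 and ln(190) = 5.247; z_{0.16} = -0.9945, z_{0.9} = 1.282.
σ = (5.247 − 4.605)/(1.282 − (-0.9945)) = 0.282.
μ = 4.605 − (-0.9945)·0.282 = 4.886.

μ ≈ 4.886, σ ≈ 0.282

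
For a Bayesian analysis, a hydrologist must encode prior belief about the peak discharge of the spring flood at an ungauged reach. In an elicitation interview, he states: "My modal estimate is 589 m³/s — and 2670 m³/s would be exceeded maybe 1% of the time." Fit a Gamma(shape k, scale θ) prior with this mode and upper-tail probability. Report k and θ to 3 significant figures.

k ≈ 2.77, θ ≈ 333

Gamma(k,θ) with k>1 has mode (k−1)θ, so θ = 589/(k−1).
Need P(X < 2670) = 0.99 with θ tied to k this way. Start at k = 2, θ = 589: P(X<2670) ≈ 0.941.
Too low — raise k to concentrate. Iterating converges to k ≈ 2.77.
Then θ = 589/(2.77−1) ≈ 333.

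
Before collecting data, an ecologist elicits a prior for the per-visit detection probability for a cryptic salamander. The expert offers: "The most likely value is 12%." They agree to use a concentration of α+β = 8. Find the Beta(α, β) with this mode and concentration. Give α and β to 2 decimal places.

α = 1.72, β = 6.28

For α,β > 1 the Beta mode is (α−1)/(α+β−2). With α+β = 8, the mode is (α−1)/6.
Set (α−1)/6 = 0.12 → α = 1 + 0.12·6 = 1.72.
β = 8 − α = 6.28.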